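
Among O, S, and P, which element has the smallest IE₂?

IE_2 is the cost of taking one more electron from the +1 cation: O⁺ still has 5 valence electrons; S⁺ still has 5 valence electrons; P⁺ still has 4 valence electrons.
All are still removing valence electrons, so compare the +1 ions as you would atoms: IE_2 generally rises across a period (higher Z_eff) and falls down a group (larger shell), subject to the usual subshell exceptions.
Valence configurations: O⁺ [He]2s²2p³, S⁺ [Ne]3s²3p³, P⁺ [Ne]3s²3p².
Tabulated IE_2 (kJ/mol): O 3388, S 2252, P 1907.
Putting it together, IE_2: P < S < O.

P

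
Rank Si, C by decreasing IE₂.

C, Si

After 1 electron has been removed, what remains? Si⁺ still has 3 valence electrons; C⁺ still has 3 valence electrons.
All are still removing valence electrons, so compare the +1 ions as you would atoms: IE_2 generally rises across a period (higher Z_eff) and falls down a group (larger shell), subject to the usual subshell exceptions.
Valence configurations: Si⁺ [Ne]3s²3p¹, C⁺ [He]2s²2p¹.
Approximate IE_2 values (kJ/mol): Si 1577, C 2353.
So the second ionization energies run Si < C.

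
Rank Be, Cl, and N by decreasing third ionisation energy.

Be > N > Cl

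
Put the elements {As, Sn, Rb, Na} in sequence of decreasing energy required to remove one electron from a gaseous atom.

As, Sn, Na, Rb

Na is in period 3, group 1; As is in period 4, group 15; Rb is in period 5, group 1; Sn is in period 5, group 14.
Removing the outermost electron gets harder across a period and easier down a group.
Here both period and group differ, so the two effects have to be weighed against each other.
Na > Rb: Na sits above Rb in group 1, so the down-group effect alone puts Na higher.
Sn > Na: period and group pull opposite ways; the across-period shift dominates (709 vs 496 kJ/mol).
As > Sn: both effects reinforce here, so As is clearly the higher of the two.
For reference (kJ/mol): Na 496, As 947, Rb 403, Sn 709.
So from highest to lowest: As > Sn > Na > Rb.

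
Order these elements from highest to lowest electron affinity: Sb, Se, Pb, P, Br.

Br, Se, Sb, P, Pb

Electron affinity generally becomes more exothermic across a period toward the halogens and less exothermic down a group.
These span different periods and groups, so the two trends combine.
P > Pb: both effects reinforce here, so P is clearly the higher of the two.
Sb > P: this pair runs against the simple trend — see the exception note.
Se > Sb: relative to Sb, both the across-period and down-group shifts push Se's electron affinity up.
Br > Se: Br lies to the right of Se in period 4, so the across-period effect alone puts Br higher.
Note the exception: Sb has a higher electron affinity than P, contrary to the simple trend — both are half-filled np³, but the pairing/repulsion penalty for the added electron shrinks as the p orbitals become larger and more diffuse down the group, and for Sb that outweighs the weaker nuclear attraction.
For reference (kJ/mol): P 72, Se 195, Br 325, Sb 103, Pb 35.
So from highest to lowest: Br > Se > Sb > P > Pb.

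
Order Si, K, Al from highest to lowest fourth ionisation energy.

Al > K > Si

After 3 electrons have been removed, what remains? Si³⁺ still has 1 valence electron; K³⁺ is already 2 electrons into the core; Al³⁺ is the bare [Ne] core.
Breaking into a closed-shell core is much more expensive than removing a leftover valence electron — K and Al have the largest IE_4 here.
Tabulated IE_4 (kJ/mol): Si 4356, K 5877, Al 11577.
Overall IE_4 order: Si < K < Al.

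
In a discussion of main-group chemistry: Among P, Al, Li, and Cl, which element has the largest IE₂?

Li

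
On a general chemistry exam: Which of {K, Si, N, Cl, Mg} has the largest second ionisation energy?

The second ionization energy removes an electron from the +1 ion. For each element: K⁺ is the bare [Ar] core; Si⁺ still has 3 valence electrons; N⁺ still has 4 valence electrons; Cl⁺ still has 6 valence electrons; Mg⁺ still has 1 valence electron.
Core electrons are held far more tightly than valence electrons, so K tops the IE_2 order.
Valence configurations: Si⁺ [Ne]3s²3p¹, N⁺ [He]2s²2p², Cl⁺ [Ne]3s²3p⁴, Mg⁺ [Ne]3s¹.
The numbers (kJ/mol): K 3052, Si 1577, N 2856, Cl 2298, Mg 1451.
Overall IE_2 order: Mg < Si < Cl < N < K.

K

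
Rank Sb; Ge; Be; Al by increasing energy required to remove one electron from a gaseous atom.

Be is in period 2, group 2; Al is in period 3, group 13; Ge is in period 4, group 14; Sb is in period 5, group 15.
IE₁ increases left→right with effective nuclear charge and decreases top→bottom as the valence shell moves farther out.
A diagonal step moves right (one effect) and down (the opposite effect) at once.
Ge > Al: the two effects oppose for this pair; the across-period effect wins (762 vs 578 kJ/mol).
Sb > Ge: the two effects oppose for this pair; the across-period effect wins (831 vs 762 kJ/mol).
Be > Sb: the two effects oppose for this pair; the down-group effect wins (900 vs 831 kJ/mol).
Tabulated first ionization energy (kJ/mol): Be 900, Al 578, Ge 762, Sb 831.
So from lowest to highest: Al < Ge < Sb < Be.

Al < Ge < Sb < Be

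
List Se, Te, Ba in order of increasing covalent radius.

Se is in period 4, group 16; Te is in period 5, group 16; Ba is in period 6, group 2.
Atomic radius shrinks across a period as nuclear charge pulls the same shell inward, and grows down a group as new shells are added.
Neither a single period nor a single group — weigh both effects.
Te > Se: Te sits below Se in group 16, so the down-group effect alone puts Te larger.
Ba > Te: relative to Te, both the across-period and down-group shifts push Ba's atomic radius up.
For reference (pm): Se 116, Te 136, Ba 196.
So from smallest to largest: Se < Te < Ba.

Se < Te < Ba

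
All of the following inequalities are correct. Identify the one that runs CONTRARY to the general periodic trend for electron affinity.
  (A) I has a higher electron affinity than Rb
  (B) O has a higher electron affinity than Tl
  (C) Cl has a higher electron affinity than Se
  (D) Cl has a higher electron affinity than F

(D)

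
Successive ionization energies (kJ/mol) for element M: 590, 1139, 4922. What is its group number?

Group 2

Look for the largest jump between consecutive ionization energies: IE3/IE2 ≈ 4.3, far larger than any earlier ratio.
That jump marks the point where a core electron is being removed. So the atom has 2 valence electrons.
A main-group element with 2 valence electrons is in group 2.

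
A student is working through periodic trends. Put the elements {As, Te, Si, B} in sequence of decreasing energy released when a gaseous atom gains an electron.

Te > Si > As > B

B is in period 2, group 13; Si is in period 3, group 14; As is in period 4, group 15; Te is in period 5, group 16.
Atoms with high Z_eff and room in the valence shell (especially the halogens) have the most exothermic electron affinities.
A diagonal step moves right (one effect) and down (the opposite effect) at once.
As > B: period and group pull opposite ways; the across-period shift dominates (78 vs 27 kJ/mol).
Si > As: period and group pull opposite ways; the down-group shift dominates (134 vs 78 kJ/mol).
Te > Si: the two effects oppose for this pair; the across-period effect wins (190 vs 134 kJ/mol).
Tabulated electron affinity (kJ/mol): B 27, Si 134, As 78, Te 190.
So from highest to lowest: Te > Si > As > B.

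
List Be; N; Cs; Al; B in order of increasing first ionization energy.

Cs < Al < B < Be < N

Be is in period 2, group 2; B is in period 2, group 13; N is in period 2, group 15; Al is in period 3, group 13; Cs is in period 6, group 1.
Removing the outermost electron gets harder across a period and easier down a group.
These span different periods and groups, so the two trends combine.
Al > Cs: relative to Cs, both the across-period and down-group shifts push Al's first ionization energy up.
B > Al: they share group 13; the group trend gives B the larger value.
Be > B: this pair runs against the simple trend — see the exception note.
N > Be: N lies to the right of Be in period 2, so the across-period effect alone puts N higher.
Note the exception: Be has a higher first ionization energy than B, contrary to the simple trend — removing B's lone 2p electron is easier than breaking Be's filled 2s².
For reference (kJ/mol): Be 900, B 801, N 1402, Al 578, Cs 376.
So from lowest to highest: Cs < Al < B < Be < N.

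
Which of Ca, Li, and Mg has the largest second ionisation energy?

Li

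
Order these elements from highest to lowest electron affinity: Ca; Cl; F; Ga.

Cl > F > Ga > Ca

F is in period 2, group 17; Cl is in period 3, group 17; Ca is in period 4, group 2; Ga is in period 4, group 13.
Adding an electron releases more energy for atoms nearer the top right (short of the noble gases).
These span different periods and groups, so the two trends combine.
Ga > Ca: Ga lies to the right of Ca in period 4, so the across-period effect alone puts Ga higher.
F > Ga: relative to Ga, both the across-period and down-group shifts push F's electron affinity up.
Cl > F: this pair runs against the simple trend — see the exception note.
Note the exception: Cl has a higher electron affinity than F, contrary to the simple trend — F's small 2p subshell makes the incoming electron feel strong e⁻–e⁻ repulsion, so Cl actually releases more energy on gaining an electron.
Tabulated electron affinity (kJ/mol): F 328, Cl 349, Ca 2, Ga 29.
So from highest to lowest: Cl > F > Ga > Ca.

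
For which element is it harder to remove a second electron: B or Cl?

B

After 1 electron has been removed, what remains? B⁺ still has 2 valence electrons; Cl⁺ still has 6 valence electrons.
All are still removing valence electrons, so compare the +1 ions as you would atoms: IE_2 generally rises across a period (higher Z_eff) and falls down a group (larger shell), subject to the usual subshell exceptions.
Valence configurations: B⁺ [He]2s², Cl⁺ [Ne]3s²3p⁴.
Approximate IE_2 values (kJ/mol): B 2427, Cl 2298.
Putting it together, IE_2: Cl < B.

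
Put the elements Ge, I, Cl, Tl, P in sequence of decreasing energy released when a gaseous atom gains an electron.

Cl > I > Ge > P > Tl

P is in period 3, group 15; Cl is in period 3, group 17; Ge is in period 4, group 14; I is in period 5, group 17; Tl is in period 6, group 13.
Atoms with high Z_eff and room in the valence shell (especially the halogens) have the most exothermic electron affinities.
These span different periods and groups, so the two trends combine.
P > Tl: relative to Tl, both the across-period and down-group shifts push P's electron affinity up.
Ge > P: this pair runs against the simple trend — see the exception note.
I > Ge: the two effects oppose for this pair; the across-period effect wins (295 vs 119 kJ/mol).
Cl > I: they share group 17; the group trend gives Cl the larger value.
Note the exception: Ge has a higher electron affinity than P, contrary to the simple trend — adding an electron to P's half-filled np³ subshell costs electron-pairing energy.
Approximate values (kJ/mol): P 72, Cl 349, Ge 119, I 295, Tl 19.
So from highest to lowest: Cl > I > Ge > P > Tl.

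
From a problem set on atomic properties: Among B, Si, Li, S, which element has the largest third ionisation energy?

Li

The third ionization energy removes an electron from the +2 ion. For each element: B²⁺ still has 1 valence electron; Si²⁺ still has 2 valence electrons; Li²⁺ is already 1 electron into the core; S²⁺ still has 4 valence electrons.
Pulling an electron out of a noble-gas core costs far more than removing a remaining valence electron, so Li sits at the high end of IE_3.
Valence configurations: B²⁺ [He]2s¹, Si²⁺ [Ne]3s², S²⁺ [Ne]3s²3p².
Tabulated IE_3 (kJ/mol): B 3660, Si 3232, Li 11815, S 3357.
Putting it together, IE_3: Si < S < B < Li.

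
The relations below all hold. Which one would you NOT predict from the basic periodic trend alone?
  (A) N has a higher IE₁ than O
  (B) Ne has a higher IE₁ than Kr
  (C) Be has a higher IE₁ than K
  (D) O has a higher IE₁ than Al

(A)

The general trend: IE₁ increases across a period and decreases down a group.
(A) N (period 2, group 15) vs O (period 2, group 16): the stated order contradicts the simple trend.
(B) Ne (period 2, group 18) vs Kr (period 4, group 18): the stated order agrees with the simple trend.
(C) Be (period 2, group 2) vs K (period 4, group 1): the stated order agrees with the simple trend.
(D) O (period 2, group 16) vs Al (period 3, group 13): the stated order agrees with the simple trend.
The exception is (A): pairing an electron in O's 2p⁴ costs repulsion energy, so O ionizes more easily than half-filled N (2p³).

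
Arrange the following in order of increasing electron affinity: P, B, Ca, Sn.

B is in period 2, group 13; P is in period 3, group 15; Ca is in period 4, group 2; Sn is in period 5, group 14.
Electron affinity generally becomes more exothermic across a period toward the halogens and less exothermic down a group.
Neither a single period nor a single group — weigh both effects.
B > Ca: both effects reinforce here, so B is clearly the higher of the two.
P > B: period and group pull opposite ways; the across-period shift dominates (72 vs 27 kJ/mol).
Sn > P: this pair runs against the simple trend — see the exception note.
Note the exception: Sn has a higher electron affinity than P, contrary to the simple trend — adding an electron to P's half-filled np³ subshell costs electron-pairing energy.
Tabulated electron affinity (kJ/mol): B 27, P 72, Ca 2, Sn 107.
So from lowest to highest: Ca < B < P < Sn.

Ca < B < P < Sn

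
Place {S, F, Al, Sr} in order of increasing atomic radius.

F < S < Al < Sr

F is in period 2, group 17; Al is in period 3, group 13; S is in period 3, group 16; Sr is in period 5, group 2.
Moving right in a period, electrons are added to the same shell under a stronger nuclear pull, so atoms get smaller; moving down, a new shell is opened and atoms get larger.
These span different periods and groups, so the two trends combine.
S > F: relative to F, both the across-period and down-group shifts push S's atomic radius up.
Al > S: both are in period 3; the period trend gives Al the larger value.
Sr > Al: both effects reinforce here, so Sr is clearly the larger of the two.
For reference (pm): F 64, Al 126, S 103, Sr 185.
So from smallest to largest: F < S < Al < Sr.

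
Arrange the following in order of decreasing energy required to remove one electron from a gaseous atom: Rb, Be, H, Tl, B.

H, Be, B, Tl, Rb

H is in period 1, group 1; Be is in period 2, group 2; B is in period 2, group 13; Rb is in period 5, group 1; Tl is in period 6, group 13.
First ionization energy rises across a period (greater Z_eff holds electrons more tightly) and falls down a group (valence electrons are farther from the nucleus).
Neither a single period nor a single group — weigh both effects.
Tl > Rb: the two effects oppose for this pair; the across-period effect wins (589 vs 403 kJ/mol).
B > Tl: B sits above Tl in group 13, so the down-group effect alone puts B higher.
Be > B: this pair runs against the simple trend — see the exception note.
H > Be: period and group pull opposite ways; the down-group shift dominates (1312 vs 900 kJ/mol).
Note the exception: Be has a higher first ionization energy than B, contrary to the simple trend — removing B's lone 2p electron is easier than breaking Be's filled 2s².
Approximate values (kJ/mol): H 1312, Be 900, B 801, Rb 403, Tl 589.
So from highest to lowest: H > Be > B > Tl > Rb.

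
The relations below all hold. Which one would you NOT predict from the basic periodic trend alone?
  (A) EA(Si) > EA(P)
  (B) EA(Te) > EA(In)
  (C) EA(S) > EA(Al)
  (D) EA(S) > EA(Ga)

The general trend: electron affinity increases across a period and decreases down a group.
(A) Si (period 3, group 14) vs P (period 3, group 15): the stated order contradicts the simple trend.
(B) Te (period 5, group 16) vs In (period 5, group 13): the stated order agrees with the simple trend.
(C) S (period 3, group 16) vs Al (period 3, group 13): the stated order agrees with the simple trend.
(D) S (period 3, group 16) vs Ga (period 4, group 13): the stated order agrees with the simple trend.
The exception is (A): adding an electron to P's half-filled 3p³ is unfavourable, so Si (3p²) has the more exothermic EA.

(A)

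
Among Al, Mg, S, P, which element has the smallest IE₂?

IE_2 is the cost of taking one more electron from the +1 cation: Al⁺ still has 2 valence electrons; Mg⁺ still has 1 valence electron; S⁺ still has 5 valence electrons; P⁺ still has 4 valence electrons.
All are still removing valence electrons, so compare the +1 ions as you would atoms: IE_2 generally rises across a period (higher Z_eff) and falls down a group (larger shell), subject to the usual subshell exceptions.
Valence configurations: Al⁺ [Ne]3s², Mg⁺ [Ne]3s¹, S⁺ [Ne]3s²3p³, P⁺ [Ne]3s²3p².
Tabulated IE_2 (kJ/mol): Al 1817, Mg 1451, S 2252, P 1907.
Hence IE_2: Mg < Al < P < S.

Mg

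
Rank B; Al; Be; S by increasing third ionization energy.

Al, S, B, Be

IE_3 is the cost of taking one more electron from the +2 cation: B²⁺ still has 1 valence electron; Al²⁺ still has 1 valence electron; Be²⁺ is the bare [He] core; S²⁺ still has 4 valence electrons.
Pulling an electron out of a noble-gas core costs far more than removing a remaining valence electron, so Be sits at the high end of IE_3.
Valence configurations: B²⁺ [He]2s¹, Al²⁺ [Ne]3s¹, S²⁺ [Ne]3s²3p².
Approximate IE_3 values (kJ/mol): B 3660, Al 2745, Be 14849, S 3357.
Overall IE_3 order: Al < S < B < Be.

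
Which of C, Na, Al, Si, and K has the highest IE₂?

IE_2 is the cost of taking one more electron from the +1 cation: C⁺ still has 3 valence electrons; Na⁺ is the bare [Ne] core; Al⁺ still has 2 valence electrons; Si⁺ still has 3 valence electrons; K⁺ is the bare [Ar] core.
Core electrons are held far more tightly than valence electrons, so K and Na top the IE_2 order.
Valence configurations: C⁺ [He]2s²2p¹, Al⁺ [Ne]3s², Si⁺ [Ne]3s²3p¹.
Si⁺ loses a lone 3p electron whereas Al⁺ must break into a filled 3s² pair, so IE_2(Al) > IE_2(Si) even though Si has the higher nuclear charge.
The numbers (kJ/mol): C 2353, Na 4562, Al 1817, Si 1577, K 3052.
So the second ionization energies run Si < Al < C < K < Na.

Na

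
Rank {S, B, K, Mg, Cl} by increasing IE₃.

IE_3 is the cost of taking one more electron from the +2 cation: S²⁺ still has 4 valence electrons; B²⁺ still has 1 valence electron; K²⁺ is already 1 electron into the core; Mg²⁺ is the bare [Ne] core; Cl²⁺ still has 5 valence electrons.
Breaking into a closed-shell core is much more expensive than removing a leftover valence electron — K and Mg have the largest IE_3 here.
Valence configurations: S²⁺ [Ne]3s²3p², B²⁺ [He]2s¹, Cl²⁺ [Ne]3s²3p³.
Approximate IE_3 values (kJ/mol): S 3357, B 3660, K 4420, Mg 7733, Cl 3822.
Overall IE_3 order: S < B < Cl < K < Mg.

S < B < Cl < K < Mg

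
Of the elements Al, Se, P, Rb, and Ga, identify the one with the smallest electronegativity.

Al is in period 3, group 13; P is in period 3, group 15; Ga is in period 4, group 13; Se is in period 4, group 16; Rb is in period 5, group 1.
Atoms toward the upper right of the periodic table pull bonding electrons most strongly.
These span different periods and groups, so the two trends combine.
Al > Rb: relative to Rb, both the across-period and down-group shifts push Al's electronegativity up.
Ga > Al: this pair runs against the simple trend — see the exception note.
P > Ga: relative to Ga, both the across-period and down-group shifts push P's electronegativity up.
Se > P: the two effects oppose for this pair; the across-period effect wins (2.55 vs 2.19).
Note the exception: Ga has a higher electronegativity than Al, contrary to the simple trend — poor shielding by filled d (and f) subshells raises the heavier element's effective nuclear charge more than the simple down-group trend predicts.
Approximate values (Pauling): Al 1.61, P 2.19, Ga 1.81, Se 2.55, Rb 0.82.
The smallest electronegativity among these belongs to Rb.

Rb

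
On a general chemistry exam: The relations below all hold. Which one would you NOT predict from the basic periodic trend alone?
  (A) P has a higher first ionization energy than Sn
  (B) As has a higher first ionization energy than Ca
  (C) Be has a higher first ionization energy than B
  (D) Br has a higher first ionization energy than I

The general trend: first ionization energy increases across a period and decreases down a group.
(A) P (period 3, group 15) vs Sn (period 5, group 14): the stated order agrees with the simple trend.
(B) As (period 4, group 15) vs Ca (period 4, group 2): the stated order agrees with the simple trend.
(C) Be (period 2, group 2) vs B (period 2, group 13): the stated order contradicts the simple trend.
(D) Br (period 4, group 17) vs I (period 5, group 17): the stated order agrees with the simple trend.
The exception is (C): removing B's lone 2p electron is easier than breaking Be's filled 2s².

(C)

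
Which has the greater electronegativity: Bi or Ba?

Bi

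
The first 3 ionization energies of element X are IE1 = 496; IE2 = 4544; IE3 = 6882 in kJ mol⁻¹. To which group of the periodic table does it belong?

Look for the largest jump between consecutive ionization energies: IE2/IE1 ≈ 9.2, far larger than any earlier ratio.
That jump marks the point where a core electron is being removed. So the atom has 1 valence electron.
A main-group element with 1 valence electron is in group 1.

Group 1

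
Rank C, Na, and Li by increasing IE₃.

C < Na < Li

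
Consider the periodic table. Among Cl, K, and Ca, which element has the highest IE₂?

Consider each +1 ion: Cl⁺ still has 6 valence electrons; K⁺ is the bare [Ar] core; Ca⁺ still has 1 valence electron.
Breaking into a closed-shell core is much more expensive than removing a leftover valence electron — K has the largest IE_2 here.
Valence configurations: Cl⁺ [Ne]3s²3p⁴, Ca⁺ [Ar]4s¹.
Tabulated IE_2 (kJ/mol): Cl 2298, K 3052, Ca 1145.
Overall IE_2 order: Ca < Cl < K.

K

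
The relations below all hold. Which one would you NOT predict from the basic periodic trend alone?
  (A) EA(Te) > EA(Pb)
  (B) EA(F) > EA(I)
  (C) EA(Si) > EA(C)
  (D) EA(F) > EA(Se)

The general trend: electron affinity increases across a period and decreases down a group.
(A) Te (period 5, group 16) vs Pb (period 6, group 14): the stated order agrees with the simple trend.
(B) F (period 2, group 17) vs I (period 5, group 17): the stated order agrees with the simple trend.
(C) Si (period 3, group 14) vs C (period 2, group 14): the stated order contradicts the simple trend.
(D) F (period 2, group 17) vs Se (period 4, group 16): the stated order agrees with the simple trend.
The exception is (C): Si's larger, more diffuse 3p orbitals accept an added electron slightly more readily than C's compact 2p.

(C)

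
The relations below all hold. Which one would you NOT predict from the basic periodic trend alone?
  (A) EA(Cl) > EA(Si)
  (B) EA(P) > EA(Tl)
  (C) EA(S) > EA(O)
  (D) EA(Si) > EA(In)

The general trend: electron affinity increases across a period and decreases down a group.
(A) Cl (period 3, group 17) vs Si (period 3, group 14): the stated order agrees with the simple trend.
(B) P (period 3, group 15) vs Tl (period 6, group 13): the stated order agrees with the simple trend.
(C) S (period 3, group 16) vs O (period 2, group 16): the stated order contradicts the simple trend.
(D) Si (period 3, group 14) vs In (period 5, group 13): the stated order agrees with the simple trend.
The exception is (C): the compact 2p subshell of O repels the added electron more than S's larger 3p does.

(C)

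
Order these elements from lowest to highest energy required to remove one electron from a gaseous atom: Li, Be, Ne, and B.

Li is in period 2, group 1; Be is in period 2, group 2; B is in period 2, group 13; Ne is in period 2, group 18.
Removing the outermost electron gets harder across a period and easier down a group.
All lie in period 2; the across-period trend (first ionization energy increases left to right) applies, with the exception below.
Note the exception: Be has a higher first ionization energy than B, contrary to the simple trend — removing B's lone 2p electron is easier than breaking Be's filled 2s².
Tabulated first ionization energy (kJ/mol): Li 520, Be 900, B 801, Ne 2081.
So from lowest to highest: Li < B < Be < Ne.

Li, B, Be, Ne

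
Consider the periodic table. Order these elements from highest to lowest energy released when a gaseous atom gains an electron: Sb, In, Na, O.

O > Sb > Na > In

O is in period 2, group 16; Na is in period 3, group 1; In is in period 5, group 13; Sb is in period 5, group 15.
Electron affinity generally becomes more exothermic across a period toward the halogens and less exothermic down a group.
These span different periods and groups, so the two trends combine.
Na > In: period and group pull opposite ways; the down-group shift dominates (53 vs 29 kJ/mol).
Sb > Na: period and group pull opposite ways; the across-period shift dominates (103 vs 53 kJ/mol).
O > Sb: both effects reinforce here, so O is clearly the higher of the two.
Tabulated electron affinity (kJ/mol): O 141, Na 53, In 29, Sb 103.
So from highest to lowest: O > Sb > Na > In.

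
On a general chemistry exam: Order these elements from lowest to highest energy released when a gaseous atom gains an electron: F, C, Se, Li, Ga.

Li is in period 2, group 1; C is in period 2, group 14; F is in period 2, group 17; Ga is in period 4, group 13; Se is in period 4, group 16.
EA tends to increase across a period and decrease down a group, though the pattern is less regular than for IE or radius.
Here both period and group differ, so the two effects have to be weighed against each other.
Li > Ga: period and group pull opposite ways; the down-group shift dominates (60 vs 29 kJ/mol).
C > Li: C lies to the right of Li in period 2, so the across-period effect alone puts C higher.
Se > C: the two effects oppose for this pair; the across-period effect wins (195 vs 122 kJ/mol).
F > Se: relative to Se, both the across-period and down-group shifts push F's electron affinity up.
Tabulated electron affinity (kJ/mol): Li 60, C 122, F 328, Ga 29, Se 195.
So from lowest to highest: Ga < Li < C < Se < F.

Ga < Li < C < Se < F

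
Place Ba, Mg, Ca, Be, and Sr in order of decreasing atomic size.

Ba, Sr, Ca, Mg, Be

Moving right in a period, electrons are added to the same shell under a stronger nuclear pull, so atoms get smaller; moving down, a new shell is opened and atoms get larger.
All are in group 2, so atomic radius increases down the group.
So from largest to smallest: Ba > Sr > Ca > Mg > Be.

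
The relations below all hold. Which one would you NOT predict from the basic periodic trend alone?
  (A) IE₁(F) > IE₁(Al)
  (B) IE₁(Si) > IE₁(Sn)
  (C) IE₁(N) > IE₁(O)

(C)

The general trend: IE₁ increases across a period and decreases down a group.
(A) F (period 2, group 17) vs Al (period 3, group 13): the stated order agrees with the simple trend.
(B) Si (period 3, group 14) vs Sn (period 5, group 14): the stated order agrees with the simple trend.
(C) N (period 2, group 15) vs O (period 2, group 16): the stated order contradicts the simple trend.
The exception is (C): pairing an electron in O's 2p⁴ costs repulsion energy, so O ionizes more easily than half-filled N (2p³).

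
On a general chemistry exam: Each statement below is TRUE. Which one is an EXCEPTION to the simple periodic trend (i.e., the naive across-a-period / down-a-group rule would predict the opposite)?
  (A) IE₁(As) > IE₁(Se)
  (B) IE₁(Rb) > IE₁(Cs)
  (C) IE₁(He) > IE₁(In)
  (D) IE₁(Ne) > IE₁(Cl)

The general trend: IE₁ increases across a period and decreases down a group.
(A) As (period 4, group 15) vs Se (period 4, group 16): the stated order contradicts the simple trend.
(B) Rb (period 5, group 1) vs Cs (period 6, group 1): the stated order agrees with the simple trend.
(C) He (period 1, group 18) vs In (period 5, group 13): the stated order agrees with the simple trend.
(D) Ne (period 2, group 18) vs Cl (period 3, group 17): the stated order agrees with the simple trend.
The exception is (A): Se (4p⁴) ionizes more easily than half-filled As (4p³).

(A)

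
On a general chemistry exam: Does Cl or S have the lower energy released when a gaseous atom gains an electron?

EA tends to increase across a period and decrease down a group, though the pattern is less regular than for IE or radius.
All lie in period 3, so electron affinity increases left to right.
So S has the lower energy released when a gaseous atom gains an electron (S < Cl).

S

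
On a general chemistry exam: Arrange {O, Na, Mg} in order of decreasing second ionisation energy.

The second ionization energy removes an electron from the +1 ion. For each element: O⁺ still has 5 valence electrons; Na⁺ is the bare [Ne] core; Mg⁺ still has 1 valence electron.
Pulling an electron out of a noble-gas core costs far more than removing a remaining valence electron, so Na sits at the high end of IE_2.
Valence configurations: O⁺ [He]2s²2p³, Mg⁺ [Ne]3s¹.
Approximate IE_2 values (kJ/mol): O 3388, Na 4562, Mg 1451.
Hence IE_2: Mg < O < Na.

Na > O > Mg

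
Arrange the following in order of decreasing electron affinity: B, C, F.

B is in period 2, group 13; C is in period 2, group 14; F is in period 2, group 17.
Electron affinity generally becomes more exothermic across a period toward the halogens and less exothermic down a group.
All lie in period 2, so electron affinity increases left to right.
So from highest to lowest: F > C > B.

F > C > B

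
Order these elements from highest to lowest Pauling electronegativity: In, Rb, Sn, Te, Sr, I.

I > Te > Sn > In > Sr > Rb

Rb is in period 5, group 1; Sr is in period 5, group 2; In is in period 5, group 13; Sn is in period 5, group 14; Te is in period 5, group 16; I is in period 5, group 17.
Electronegativity increases across a period and decreases down a group, tracking effective nuclear charge and atomic size.
All lie in period 5, so electronegativity increases left to right.
So from highest to lowest: I > Te > Sn > In > Sr > Rb.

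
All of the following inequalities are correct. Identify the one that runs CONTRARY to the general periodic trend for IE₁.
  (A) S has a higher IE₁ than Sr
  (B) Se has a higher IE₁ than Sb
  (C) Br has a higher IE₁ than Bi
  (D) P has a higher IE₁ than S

The general trend: IE₁ increases across a period and decreases down a group.
(A) S (period 3, group 16) vs Sr (period 5, group 2): the stated order agrees with the simple trend.
(B) Se (period 4, group 16) vs Sb (period 5, group 15): the stated order agrees with the simple trend.
(C) Br (period 4, group 17) vs Bi (period 6, group 15): the stated order agrees with the simple trend.
(D) P (period 3, group 15) vs S (period 3, group 16): the stated order contradicts the simple trend.
The exception is (D): S (3p⁴) ionizes more easily than half-filled P (3p³) because the paired 3p electron in S is pushed out by e⁻–e⁻ repulsion.

(D)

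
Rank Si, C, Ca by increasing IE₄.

Si < C < Ca

IE_4 is the cost of taking one more electron from the +3 cation: Si³⁺ still has 1 valence electron; C³⁺ still has 1 valence electron; Ca³⁺ is already 1 electron into the core.
Pulling an electron out of a noble-gas core costs far more than removing a remaining valence electron, so Ca sits at the high end of IE_4.
Valence configurations: Si³⁺ [Ne]3s¹, C³⁺ [He]2s¹.
Approximate IE_4 values (kJ/mol): Si 4356, C 6223, Ca 6491.
Overall IE_4 order: Si < C < Ca.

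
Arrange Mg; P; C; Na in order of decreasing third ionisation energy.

Consider each +2 ion: Mg²⁺ is the bare [Ne] core; P²⁺ still has 3 valence electrons; C²⁺ still has 2 valence electrons; Na²⁺ is already 1 electron into the core.
Pulling an electron out of a noble-gas core costs far more than removing a remaining valence electron, so Na and Mg sit at the high end of IE_3.
Valence configurations: P²⁺ [Ne]3s²3p¹, C²⁺ [He]2s².
The numbers (kJ/mol): Mg 7733, P 2914, C 4620, Na 6910.
Hence IE_3: P < C < Na < Mg.

Mg > Na > C > P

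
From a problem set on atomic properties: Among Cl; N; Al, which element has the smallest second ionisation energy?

The second ionization energy removes an electron from the +1 ion. For each element: Cl⁺ still has 6 valence electrons; N⁺ still has 4 valence electrons; Al⁺ still has 2 valence electrons.
All are still removing valence electrons, so compare the +1 ions as you would atoms: IE_2 generally rises across a period (higher Z_eff) and falls down a group (larger shell), subject to the usual subshell exceptions.
Valence configurations: Cl⁺ [Ne]3s²3p⁴, N⁺ [He]2s²2p², Al⁺ [Ne]3s².
The numbers (kJ/mol): Cl 2298, N 2856, Al 1817.
Overall IE_2 order: Al < Cl < N.

Al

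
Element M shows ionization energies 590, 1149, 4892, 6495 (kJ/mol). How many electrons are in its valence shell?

2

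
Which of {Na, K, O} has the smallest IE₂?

K

IE_2 is the cost of taking one more electron from the +1 cation: Na⁺ is the bare [Ne] core; K⁺ is the bare [Ar] core; O⁺ still has 5 valence electrons.
Usually core removal costs more than valence removal, but here the competition is close: a tightly held n=2 valence electron can cost more to remove than an n=3 core electron, so the actual values have to decide it.
The numbers (kJ/mol): Na 4562, K 3052, O 3388.
Overall IE_2 order: K < O < Na.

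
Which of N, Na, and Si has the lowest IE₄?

The fourth ionization energy removes an electron from the +3 ion. For each element: N³⁺ still has 2 valence electrons; Na³⁺ is already 2 electrons into the core; Si³⁺ still has 1 valence electron.
Core electrons are held far more tightly than valence electrons, so Na tops the IE_4 order.
Valence configurations: N³⁺ [He]2s², Si³⁺ [Ne]3s¹.
Approximate IE_4 values (kJ/mol): N 7475, Na 9543, Si 4356.
Hence IE_4: Si < N < Na.

Si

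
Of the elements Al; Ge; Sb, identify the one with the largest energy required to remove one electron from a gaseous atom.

Sb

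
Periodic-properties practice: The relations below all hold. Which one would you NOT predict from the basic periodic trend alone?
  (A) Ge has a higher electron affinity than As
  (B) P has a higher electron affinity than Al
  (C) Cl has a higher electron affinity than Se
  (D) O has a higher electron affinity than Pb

The general trend: electron affinity increases across a period and decreases down a group.
(A) Ge (period 4, group 14) vs As (period 4, group 15): the stated order contradicts the simple trend.
(B) P (period 3, group 15) vs Al (period 3, group 13): the stated order agrees with the simple trend.
(C) Cl (period 3, group 17) vs Se (period 4, group 16): the stated order agrees with the simple trend.
(D) O (period 2, group 16) vs Pb (period 6, group 14): the stated order agrees with the simple trend.
The exception is (A): adding an electron to As's half-filled 4p³ is unfavourable, so Ge (4p²) has the more exothermic EA.

(A)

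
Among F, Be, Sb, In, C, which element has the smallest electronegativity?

Be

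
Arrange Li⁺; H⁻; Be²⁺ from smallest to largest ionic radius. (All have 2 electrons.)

All of these have 2 electrons, so size is governed by nuclear charge alone: the more protons, the stronger the pull on the same electron cloud, and the smaller the ion.
Nuclear charges: Be²⁺ (Z=4), Li⁺ (Z=3), H⁻ (Z=1).
Smallest to largest: Be²⁺ < Li⁺ < H⁻.

Be²⁺, Li⁺, H⁻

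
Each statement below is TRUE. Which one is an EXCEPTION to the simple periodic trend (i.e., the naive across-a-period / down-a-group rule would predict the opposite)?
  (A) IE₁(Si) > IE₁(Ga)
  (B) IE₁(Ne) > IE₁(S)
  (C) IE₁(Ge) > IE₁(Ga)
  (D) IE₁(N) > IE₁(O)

(D)

The general trend: IE₁ increases across a period and decreases down a group.
(A) Si (period 3, group 14) vs Ga (period 4, group 13): the stated order agrees with the simple trend.
(B) Ne (period 2, group 18) vs S (period 3, group 16): the stated order agrees with the simple trend.
(C) Ge (period 4, group 14) vs Ga (period 4, group 13): the stated order agrees with the simple trend.
(D) N (period 2, group 15) vs O (period 2, group 16): the stated order contradicts the simple trend.
The exception is (D): pairing an electron in O's 2p⁴ costs repulsion energy, so O ionizes more easily than half-filled N (2p³).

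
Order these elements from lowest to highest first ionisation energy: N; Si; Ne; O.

Si < O < N < Ne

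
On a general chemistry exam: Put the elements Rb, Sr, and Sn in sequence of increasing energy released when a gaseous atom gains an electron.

Sr < Rb < Sn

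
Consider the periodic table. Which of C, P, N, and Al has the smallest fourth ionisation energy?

IE_4 is the cost of taking one more electron from the +3 cation: C³⁺ still has 1 valence electron; P³⁺ still has 2 valence electrons; N³⁺ still has 2 valence electrons; Al³⁺ is the bare [Ne] core.
Core electrons are held far more tightly than valence electrons, so Al tops the IE_4 order.
Valence configurations: C³⁺ [He]2s¹, P³⁺ [Ne]3s², N³⁺ [He]2s².
Tabulated IE_4 (kJ/mol): C 6223, P 4964, N 7475, Al 11577.
Putting it together, IE_4: P < C < N < Al.

P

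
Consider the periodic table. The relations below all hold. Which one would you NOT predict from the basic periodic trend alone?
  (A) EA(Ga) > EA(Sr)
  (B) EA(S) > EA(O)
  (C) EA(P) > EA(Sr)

(B)

The general trend: electron affinity increases across a period and decreases down a group.
(A) Ga (period 4, group 13) vs Sr (period 5, group 2): the stated order agrees with the simple trend.
(B) S (period 3, group 16) vs O (period 2, group 16): the stated order contradicts the simple trend.
(C) P (period 3, group 15) vs Sr (period 5, group 2): the stated order agrees with the simple trend.
The exception is (B): the compact 2p subshell of O repels the added electron more than S's larger 3p does.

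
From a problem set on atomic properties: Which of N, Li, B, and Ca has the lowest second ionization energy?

The second ionization energy removes an electron from the +1 ion. For each element: N⁺ still has 4 valence electrons; Li⁺ is the bare [He] core; B⁺ still has 2 valence electrons; Ca⁺ still has 1 valence electron.
Breaking into a closed-shell core is much more expensive than removing a leftover valence electron — Li has the largest IE_2 here.
Valence configurations: N⁺ [He]2s²2p², B⁺ [He]2s², Ca⁺ [Ar]4s¹.
Tabulated IE_2 (kJ/mol): N 2856, Li 7298, B 2427, Ca 1145.
Putting it together, IE_2: Ca < B < N < Li.

Ca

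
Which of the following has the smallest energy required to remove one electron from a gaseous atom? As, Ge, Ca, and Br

Ca is in period 4, group 2; Ge is in period 4, group 14; As is in period 4, group 15; Br is in period 4, group 17.
Across a period the outer electron is held more tightly (higher IE₁); down a group it sits in a higher shell, more shielded, and comes off more easily.
All lie in period 4, so first ionization energy increases left to right.
The smallest energy required to remove one electron from a gaseous atom among these belongs to Ca.

Ca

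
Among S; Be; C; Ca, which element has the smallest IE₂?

Ca

Consider each +1 ion: S⁺ still has 5 valence electrons; Be⁺ still has 1 valence electron; C⁺ still has 3 valence electrons; Ca⁺ still has 1 valence electron.
All are still removing valence electrons, so compare the +1 ions as you would atoms: IE_2 generally rises across a period (higher Z_eff) and falls down a group (larger shell), subject to the usual subshell exceptions.
Valence configurations: S⁺ [Ne]3s²3p³, Be⁺ [He]2s¹, C⁺ [He]2s²2p¹, Ca⁺ [Ar]4s¹.
Tabulated IE_2 (kJ/mol): S 2252, Be 1757, C 2353, Ca 1145.
Hence IE_2: Ca < Be < S < C.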